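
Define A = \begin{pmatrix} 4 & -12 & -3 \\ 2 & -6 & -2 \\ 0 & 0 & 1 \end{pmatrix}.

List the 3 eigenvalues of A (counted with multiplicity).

-2, 0, 1

The characteristic polynomial is p(t) = det(tI - A).
Cofactor expansion gives p(t) = t^3 + t^2 - 2t.
Since p(0) = 0, t = 0 is a root.
Factor out t: p(t) = t·(t^2 + t - 2).
The quadratic factors as (t + 2)·(t - 1).
Eigenvalues: -2, 0, 1.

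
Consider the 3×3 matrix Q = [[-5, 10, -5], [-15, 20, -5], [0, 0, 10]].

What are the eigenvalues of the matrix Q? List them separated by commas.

5, 10, 10

Set up det(λI - Q) = 0.
Expanding along the first row, p(λ) = λ^3 - 25λ^2 + 200λ - 500.
Since p(5) = 0, λ = 5 is a root.
Dividing by (λ - 5) leaves λ^2 - 20λ + 100.
The quadratic factor is (λ - 10)^2.
Eigenvalues: 5, 10, 10.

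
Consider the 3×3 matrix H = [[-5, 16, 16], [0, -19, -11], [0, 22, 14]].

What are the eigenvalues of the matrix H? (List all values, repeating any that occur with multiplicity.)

The characteristic polynomial is p(lambda) = det(lambda·I - H).
Cofactor expansion gives p(lambda) = lambda^3 + 10·lambda^2 + lambda - 120.
Since p(-8) = 0, lambda = -8 is a root.
Factor out (lambda + 8): p(lambda) = (lambda + 8)·(lambda^2 + 2·lambda - 15).
The quadratic factors as (lambda + 5)·(lambda - 3).
Eigenvalues: -8, -5, 3.

-8, -5, 3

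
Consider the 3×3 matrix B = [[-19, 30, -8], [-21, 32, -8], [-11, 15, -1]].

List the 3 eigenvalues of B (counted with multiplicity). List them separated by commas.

2, 3, 7

Compute the characteristic polynomial p(μ) = det(μI - B).
Cofactor expansion gives p(μ) = μ^3 - 12μ^2 + 41μ - 42.
Try μ = 2: p(2) = 0, so 2 is a root.
Dividing by (μ - 2) leaves μ^2 - 10μ + 21.
The quadratic factors as (μ - 3)·(μ - 7).
Eigenvalues: 2, 3, 7.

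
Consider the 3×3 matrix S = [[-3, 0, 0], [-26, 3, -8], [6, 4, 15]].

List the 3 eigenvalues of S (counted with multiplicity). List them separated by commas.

-3, 7, 11

Compute the characteristic polynomial p(t) = det(tI - S).
Expanding the 3×3 determinant: p(t) = t^3 - 15t^2 + 23t + 231.
Since p(-3) = 0, t = -3 is a root.
Factor out (t + 3): p(t) = (t + 3)·(t^2 - 18t + 77).
The quadratic factors as (t - 7)·(t - 11).
Eigenvalues: -3, 7, 11.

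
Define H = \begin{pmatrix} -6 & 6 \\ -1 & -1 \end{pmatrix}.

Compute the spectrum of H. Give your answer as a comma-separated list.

-4, -3

det(H - λI) = (-6 - λ)(-1 - λ) - (6)·(-1) = λ^2 + 7λ + 12.
This factors as (λ + 4)·(λ + 3) = 0.
Eigenvalues: -4, -3.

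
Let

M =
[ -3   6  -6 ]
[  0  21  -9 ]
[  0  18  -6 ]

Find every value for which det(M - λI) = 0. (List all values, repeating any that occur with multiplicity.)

-3, 3, 12

Compute the characteristic polynomial p(λ) = det(λI - M).
Expanding the 3×3 determinant: p(λ) = λ^3 - 12λ^2 - 9λ + 108.
Try λ = -3: p(-3) = 0, so -3 is a root.
Dividing by (λ + 3) leaves λ^2 - 15λ + 36.
The quadratic factors as (λ - 3)·(λ - 12).
Eigenvalues: -3, 3, 12.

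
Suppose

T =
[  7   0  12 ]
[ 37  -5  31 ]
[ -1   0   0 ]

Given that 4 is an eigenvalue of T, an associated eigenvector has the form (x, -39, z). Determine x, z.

-12, 3

We need (T - 4I)v = 0.
T - 4I = [[3, 0, 12], [37, -9, 31], [-1, 0, -4]].
Row 1: (3)·x + (0)·-39 + (12)·z = 0
Row 2: (37)·x + (-9)·-39 + (31)·z = 0
Row 3: (-1)·x + (0)·-39 + (-4)·z = 0
Solving gives x = -12, z = 3.
Check: T·(-12, -39, 3) = (-48, -156, 12) = 4·(-12, -39, 3).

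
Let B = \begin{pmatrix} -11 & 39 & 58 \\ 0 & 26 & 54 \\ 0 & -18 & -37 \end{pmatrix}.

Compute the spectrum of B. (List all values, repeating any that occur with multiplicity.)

-11, -10, -1

Set up det(tI - B) = 0.
Cofactor expansion gives p(t) = t^3 + 22t^2 + 131t + 110.
Try t = -1: p(-1) = 0, so -1 is a root.
Factor out (t + 1): p(t) = (t + 1)·(t^2 + 21t + 110).
The quadratic factors as (t + 11)·(t + 10).
Eigenvalues: -11, -10, -1.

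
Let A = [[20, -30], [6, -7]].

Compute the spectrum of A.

5, 8

det(A - tI) = (20 - t)(-7 - t) - (-30)·(6) = t^2 - 13t + 40.
This factors as (t - 5)·(t - 8) = 0.
Eigenvalues: 5, 8.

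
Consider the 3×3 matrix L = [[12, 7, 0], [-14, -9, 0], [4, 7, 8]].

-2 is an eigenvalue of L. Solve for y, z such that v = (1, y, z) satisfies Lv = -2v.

-2, 1

We need (L + 2I)v = 0.
L + 2I = [[14, 7, 0], [-14, -7, 0], [4, 7, 10]].
Row 1: (14)·1 + (7)·y + (0)·z = 0
Row 2: (-14)·1 + (-7)·y + (0)·z = 0
Row 3: (4)·1 + (7)·y + (10)·z = 0
Solving gives y = -2, z = 1.
Check: L·(1, -2, 1) = (-2, 4, -2) = -2·(1, -2, 1).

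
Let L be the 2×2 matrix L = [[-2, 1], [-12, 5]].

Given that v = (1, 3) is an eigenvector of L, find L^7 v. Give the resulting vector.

(1, 3)

First find the eigenvalue: Lv = (1, 3) = 1·(1, 3), so λ = 1.
Then L^7 v = λ^7·v = 1^7·(1, 3) = 1·(1, 3) = (1, 3).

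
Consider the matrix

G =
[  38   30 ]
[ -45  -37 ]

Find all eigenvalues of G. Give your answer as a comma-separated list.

-7, 8

det(G - λI) = (38 - λ)(-37 - λ) - (30)·(-45) = λ^2 - λ - 56.
This factors as (λ + 7)·(λ - 8) = 0.
Eigenvalues: -7, 8.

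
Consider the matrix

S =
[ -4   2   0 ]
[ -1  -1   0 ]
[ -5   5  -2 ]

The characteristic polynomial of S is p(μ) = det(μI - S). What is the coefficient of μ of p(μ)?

16

p(μ) = μ^3 + 7μ^2 + 16μ + 12.
The coefficient of μ is 16.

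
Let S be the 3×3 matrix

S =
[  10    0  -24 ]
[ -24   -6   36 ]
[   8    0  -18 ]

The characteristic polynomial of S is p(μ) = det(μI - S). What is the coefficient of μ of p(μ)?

p(μ) = μ^3 + 14μ^2 + 60μ + 72.
The coefficient of μ is 60.

60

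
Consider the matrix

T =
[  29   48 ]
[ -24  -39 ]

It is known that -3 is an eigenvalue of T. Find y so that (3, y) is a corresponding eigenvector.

We need (T + 3I)v = 0.
T + 3I = [[32, 48], [-24, -36]].
Row 1: (32)·3 + (48)·y = 0
Row 2: (-24)·3 + (-36)·y = 0
Solving gives y = -2.
Check: T·(3, -2) = (-9, 6) = -3·(3, -2).

-2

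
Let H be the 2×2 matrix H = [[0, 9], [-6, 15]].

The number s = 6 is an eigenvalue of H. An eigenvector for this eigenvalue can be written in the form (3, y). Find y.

We need (H - 6I)v = 0.
H - 6I = [[-6, 9], [-6, 9]].
Row 1: (-6)·3 + (9)·y = 0
Row 2: (-6)·3 + (9)·y = 0
Solving gives y = 2.
Check: H·(3, 2) = (18, 12) = 6·(3, 2).

2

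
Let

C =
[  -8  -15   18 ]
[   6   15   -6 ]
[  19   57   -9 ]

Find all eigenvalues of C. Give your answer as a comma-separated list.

-9, -3, 10

The characteristic polynomial is p(λ) = det(λI - C).
Cofactor expansion gives p(λ) = λ^3 + 2λ^2 - 93λ - 270.
Since p(-3) = 0, λ = -3 is a root.
Factor out (λ + 3): p(λ) = (λ + 3)·(λ^2 - λ - 90).
The quadratic factors as (λ + 9)·(λ - 10).
Eigenvalues: -9, -3, 10.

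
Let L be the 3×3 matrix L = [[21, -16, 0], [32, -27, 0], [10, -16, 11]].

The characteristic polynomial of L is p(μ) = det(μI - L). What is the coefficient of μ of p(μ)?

-121

p(μ) = μ^3 - 5μ^2 - 121μ + 605.
The coefficient of μ is -121.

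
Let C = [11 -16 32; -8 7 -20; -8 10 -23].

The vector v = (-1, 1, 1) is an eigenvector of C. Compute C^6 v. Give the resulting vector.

First find the eigenvalue: Cv = (5, -5, -5) = -5·(-1, 1, 1), so λ = -5.
Then C^6 v = λ^6·v = (-5)^6·(-1, 1, 1) = 15625·(-1, 1, 1) = (-15625, 15625, 15625).

(-15625, 15625, 15625)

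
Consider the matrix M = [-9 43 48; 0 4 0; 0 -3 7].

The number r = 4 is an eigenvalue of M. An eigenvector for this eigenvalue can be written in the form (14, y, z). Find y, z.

We need (M - 4I)v = 0.
M - 4I = [[-13, 43, 48], [0, 0, 0], [0, -3, 3]].
Row 1: (-13)·14 + (43)·y + (48)·z = 0
Row 2: (0)·14 + (0)·y + (0)·z = 0
Row 3: (0)·14 + (-3)·y + (3)·z = 0
Solving gives y = 2, z = 2.
Check: M·(14, 2, 2) = (56, 8, 8) = 4·(14, 2, 2).

2, 2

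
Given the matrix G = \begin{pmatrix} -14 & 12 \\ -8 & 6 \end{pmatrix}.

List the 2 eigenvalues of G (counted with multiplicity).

-6, -2

det(G - μI) = (-14 - μ)(6 - μ) - (12)·(-8) = μ^2 + 8μ + 12.
This factors as (μ + 6)·(μ + 2) = 0.
Eigenvalues: -6, -2.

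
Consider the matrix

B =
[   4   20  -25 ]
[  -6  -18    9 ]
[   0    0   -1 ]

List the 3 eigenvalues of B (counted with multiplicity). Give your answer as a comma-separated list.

-8, -6, -1

The characteristic polynomial is p(λ) = det(λI - B).
Expanding along the first row, p(λ) = λ^3 + 15λ^2 + 62λ + 48.
Try λ = -1: p(-1) = 0, so -1 is a root.
Dividing by (λ + 1) leaves λ^2 + 14λ + 48.
The quadratic factors as (λ + 8)·(λ + 6).
Eigenvalues: -8, -6, -1.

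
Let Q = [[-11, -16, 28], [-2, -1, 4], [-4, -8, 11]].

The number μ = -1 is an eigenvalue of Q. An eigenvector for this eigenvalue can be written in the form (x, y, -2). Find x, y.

-4, -1

We need (Q + 1I)v = 0.
Q + 1I = [[-10, -16, 28], [-2, 0, 4], [-4, -8, 12]].
Row 1: (-10)·x + (-16)·y + (28)·-2 = 0
Row 2: (-2)·x + (0)·y + (4)·-2 = 0
Row 3: (-4)·x + (-8)·y + (12)·-2 = 0
Solving gives x = -4, y = -1.
Check: Q·(-4, -1, -2) = (4, 1, 2) = -1·(-4, -1, -2).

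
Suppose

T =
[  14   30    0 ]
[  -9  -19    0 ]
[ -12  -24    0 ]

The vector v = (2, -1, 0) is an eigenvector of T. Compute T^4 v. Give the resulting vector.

(2, -1, 0)

First find the eigenvalue: Tv = (-2, 1, 0) = -1·(2, -1, 0), so λ = -1.
Then T^4 v = λ^4·v = (-1)^4·(2, -1, 0) = 1·(2, -1, 0) = (2, -1, 0).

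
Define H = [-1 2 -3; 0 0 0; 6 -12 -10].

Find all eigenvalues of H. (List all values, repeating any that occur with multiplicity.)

The characteristic polynomial is p(r) = det(rI - H).
Expanding along the first row, p(r) = r^3 + 11r^2 + 28r.
Rational-root test: r = 0 gives p(0) = 0.
Factor out r: p(r) = r·(r^2 + 11r + 28).
The quadratic factors as (r + 7)·(r + 4).
Eigenvalues: -7, -4, 0.

-7, -4, 0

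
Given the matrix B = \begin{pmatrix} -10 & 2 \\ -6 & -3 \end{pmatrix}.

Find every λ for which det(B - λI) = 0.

det(B - tI) = (-10 - t)(-3 - t) - (2)·(-6) = t^2 + 13t + 42.
This factors as (t + 7)·(t + 6) = 0.
Eigenvalues: -7, -6.

-7, -6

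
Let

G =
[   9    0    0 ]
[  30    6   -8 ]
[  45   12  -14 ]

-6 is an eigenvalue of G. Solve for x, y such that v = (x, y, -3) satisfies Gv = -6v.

0, -2

We need (G + 6I)v = 0.
G + 6I = [[15, 0, 0], [30, 12, -8], [45, 12, -8]].
Row 1: (15)·x + (0)·y + (0)·-3 = 0
Row 2: (30)·x + (12)·y + (-8)·-3 = 0
Row 3: (45)·x + (12)·y + (-8)·-3 = 0
Solving gives x = 0, y = -2.
Check: G·(0, -2, -3) = (0, 12, 18) = -6·(0, -2, -3).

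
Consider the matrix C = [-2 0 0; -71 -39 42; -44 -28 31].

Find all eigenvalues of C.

-11, -2, 3

Compute the characteristic polynomial p(λ) = det(λI - C).
Cofactor expansion gives p(λ) = λ^3 + 10λ^2 - 17λ - 66.
Since p(-2) = 0, λ = -2 is a root.
Dividing by (λ + 2) leaves λ^2 + 8λ - 33.
The quadratic factors as (λ + 11)·(λ - 3).
Eigenvalues: -11, -2, 3.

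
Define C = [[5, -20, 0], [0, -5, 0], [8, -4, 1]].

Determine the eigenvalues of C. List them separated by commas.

The characteristic polynomial is p(s) = det(sI - C).
Expanding along the first row, p(s) = s^3 - s^2 - 25s + 25.
Try s = -5: p(-5) = 0, so -5 is a root.
Factor out (s + 5): p(s) = (s + 5)·(s^2 - 6s + 5).
The quadratic factors as (s - 1)·(s - 5).
Eigenvalues: -5, 1, 5.

-5, 1, 5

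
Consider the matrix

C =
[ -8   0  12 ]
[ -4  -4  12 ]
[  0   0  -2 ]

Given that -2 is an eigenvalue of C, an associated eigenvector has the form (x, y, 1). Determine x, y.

We need (C + 2I)v = 0.
C + 2I = [[-6, 0, 12], [-4, -2, 12], [0, 0, 0]].
Row 1: (-6)·x + (0)·y + (12)·1 = 0
Row 2: (-4)·x + (-2)·y + (12)·1 = 0
Row 3: (0)·x + (0)·y + (0)·1 = 0
Solving gives x = 2, y = 2.
Check: C·(2, 2, 1) = (-4, -4, -2) = -2·(2, 2, 1).

2, 2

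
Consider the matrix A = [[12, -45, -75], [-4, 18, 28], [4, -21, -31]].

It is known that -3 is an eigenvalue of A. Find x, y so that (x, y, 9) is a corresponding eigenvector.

21, -8

We need (A + 3I)v = 0.
A + 3I = [[15, -45, -75], [-4, 21, 28], [4, -21, -28]].
Row 1: (15)·x + (-45)·y + (-75)·9 = 0
Row 2: (-4)·x + (21)·y + (28)·9 = 0
Row 3: (4)·x + (-21)·y + (-28)·9 = 0
Solving gives x = 21, y = -8.
Check: A·(21, -8, 9) = (-63, 24, -27) = -3·(21, -8, 9).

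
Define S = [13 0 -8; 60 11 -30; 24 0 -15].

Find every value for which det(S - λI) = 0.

Compute the characteristic polynomial p(λ) = det(λI - S).
Expanding the 3×3 determinant: p(λ) = λ^3 - 9λ^2 - 25λ + 33.
Since p(1) = 0, λ = 1 is a root.
Dividing by (λ - 1) leaves λ^2 - 8λ - 33.
The quadratic factors as (λ + 3)·(λ - 11).
Eigenvalues: -3, 1, 11.

-3, 1, 11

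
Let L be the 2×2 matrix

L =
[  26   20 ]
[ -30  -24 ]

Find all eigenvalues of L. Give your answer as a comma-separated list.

det(L - λI) = (26 - λ)(-24 - λ) - (20)·(-30) = λ^2 - 2λ - 24.
This factors as (λ + 4)·(λ - 6) = 0.
Eigenvalues: -4, 6.

-4, 6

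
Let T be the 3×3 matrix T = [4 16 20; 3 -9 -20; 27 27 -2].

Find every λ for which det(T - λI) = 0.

The characteristic polynomial is p(λ) = det(λI - T).
Cofactor expansion gives p(λ) = λ^3 + 7λ^2 - 74λ - 168.
Try λ = -12: p(-12) = 0, so -12 is a root.
Factor out (λ + 12): p(λ) = (λ + 12)·(λ^2 - 5λ - 14).
The quadratic factors as (λ + 2)·(λ - 7).
Eigenvalues: -12, -2, 7.

-12, -2, 7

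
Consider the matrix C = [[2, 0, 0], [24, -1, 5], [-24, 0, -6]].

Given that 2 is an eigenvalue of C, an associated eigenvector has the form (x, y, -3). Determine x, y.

We need (C - 2I)v = 0.
C - 2I = [[0, 0, 0], [24, -3, 5], [-24, 0, -8]].
Row 1: (0)·x + (0)·y + (0)·-3 = 0
Row 2: (24)·x + (-3)·y + (5)·-3 = 0
Row 3: (-24)·x + (0)·y + (-8)·-3 = 0
Solving gives x = 1, y = 3.
Check: C·(1, 3, -3) = (2, 6, -6) = 2·(1, 3, -3).

1, 3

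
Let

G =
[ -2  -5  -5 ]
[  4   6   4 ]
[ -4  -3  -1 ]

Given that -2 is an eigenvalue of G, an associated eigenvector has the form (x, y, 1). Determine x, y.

1, -1

We need (G + 2I)v = 0.
G + 2I = [[0, -5, -5], [4, 8, 4], [-4, -3, 1]].
Row 1: (0)·x + (-5)·y + (-5)·1 = 0
Row 2: (4)·x + (8)·y + (4)·1 = 0
Row 3: (-4)·x + (-3)·y + (1)·1 = 0
Solving gives x = 1, y = -1.
Check: G·(1, -1, 1) = (-2, 2, -2) = -2·(1, -1, 1).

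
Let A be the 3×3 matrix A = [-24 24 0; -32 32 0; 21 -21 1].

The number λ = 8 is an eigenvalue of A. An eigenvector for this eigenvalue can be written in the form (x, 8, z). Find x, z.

We need (A - 8I)v = 0.
A - 8I = [[-32, 24, 0], [-32, 24, 0], [21, -21, -7]].
Row 1: (-32)·x + (24)·8 + (0)·z = 0
Row 2: (-32)·x + (24)·8 + (0)·z = 0
Row 3: (21)·x + (-21)·8 + (-7)·z = 0
Solving gives x = 6, z = -6.
Check: A·(6, 8, -6) = (48, 64, -48) = 8·(6, 8, -6).

6, -6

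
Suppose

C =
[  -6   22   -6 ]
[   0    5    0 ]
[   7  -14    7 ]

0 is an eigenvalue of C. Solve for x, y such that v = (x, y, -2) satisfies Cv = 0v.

We need (C)v = 0.
C = [[-6, 22, -6], [0, 5, 0], [7, -14, 7]].
Row 1: (-6)·x + (22)·y + (-6)·-2 = 0
Row 2: (0)·x + (5)·y + (0)·-2 = 0
Row 3: (7)·x + (-14)·y + (7)·-2 = 0
Solving gives x = 2, y = 0.
Check: C·(2, 0, -2) = (0, 0, 0) = 0·(2, 0, -2).

2, 0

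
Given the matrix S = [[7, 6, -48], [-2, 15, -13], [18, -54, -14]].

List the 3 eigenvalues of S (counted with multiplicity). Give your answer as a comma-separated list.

Set up det(λI - S) = 0.
Expanding the 3×3 determinant: p(λ) = λ^3 - 8λ^2 - 29λ + 180.
Try λ = 4: p(4) = 0, so 4 is a root.
Dividing by (λ - 4) leaves λ^2 - 4λ - 45.
The quadratic factors as (λ + 5)·(λ - 9).
Eigenvalues: -5, 4, 9.

-5, 4, 9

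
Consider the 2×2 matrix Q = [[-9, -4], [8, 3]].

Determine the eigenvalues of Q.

det(Q - λI) = (-9 - λ)(3 - λ) - (-4)·(8) = λ^2 + 6λ + 5.
This factors as (λ + 5)·(λ + 1) = 0.
Eigenvalues: -5, -1.

-5, -1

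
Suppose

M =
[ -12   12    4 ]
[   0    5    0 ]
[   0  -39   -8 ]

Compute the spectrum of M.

The characteristic polynomial is p(t) = det(tI - M).
Cofactor expansion gives p(t) = t^3 + 15t^2 - 4t - 480.
Rational-root test: t = -8 gives p(-8) = 0.
Factor out (t + 8): p(t) = (t + 8)·(t^2 + 7t - 60).
The quadratic factors as (t + 12)·(t - 5).
Eigenvalues: -12, -8, 5.

-12, -8, 5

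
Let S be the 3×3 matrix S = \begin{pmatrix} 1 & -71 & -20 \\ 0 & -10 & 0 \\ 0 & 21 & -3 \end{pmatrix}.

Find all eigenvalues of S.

Compute the characteristic polynomial p(lambda) = det(lambda·I - S).
Cofactor expansion gives p(lambda) = lambda^3 + 12·lambda^2 + 17·lambda - 30.
Rational-root test: lambda = 1 gives p(1) = 0.
Factor out (lambda - 1): p(lambda) = (lambda - 1)·(lambda^2 + 13·lambda + 30).
The quadratic factors as (lambda + 10)·(lambda + 3).
Eigenvalues: -10, -3, 1.

-10, -3, 1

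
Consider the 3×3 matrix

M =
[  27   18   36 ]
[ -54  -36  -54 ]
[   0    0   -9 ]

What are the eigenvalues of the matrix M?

The characteristic polynomial is p(t) = det(tI - M).
Cofactor expansion gives p(t) = t^3 + 18t^2 + 81t.
Try t = -9: p(-9) = 0, so -9 is a root.
Dividing by (t + 9) leaves t^2 + 9t.
The quadratic factors as (t + 9)·t.
Eigenvalues: -9, -9, 0.

-9, -9, 0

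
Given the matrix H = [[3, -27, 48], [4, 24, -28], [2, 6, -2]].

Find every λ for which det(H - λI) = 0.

6, 7, 12

Compute the characteristic polynomial p(μ) = det(μI - H).
Cofactor expansion gives p(μ) = μ^3 - 25μ^2 + 198μ - 504.
Try μ = 6: p(6) = 0, so 6 is a root.
Dividing by (μ - 6) leaves μ^2 - 19μ + 84.
The quadratic factors as (μ - 7)·(μ - 12).
Eigenvalues: 6, 7, 12.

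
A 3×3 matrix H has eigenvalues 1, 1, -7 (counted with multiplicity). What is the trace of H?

trace(H) is the sum of the eigenvalues: (1) + (1) + (-7) = -5.

-5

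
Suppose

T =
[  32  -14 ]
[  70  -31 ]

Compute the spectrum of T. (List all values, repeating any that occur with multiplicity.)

-3, 4

det(T - tI) = (32 - t)(-31 - t) - (-14)·(70) = t^2 - t - 12.
This factors as (t + 3)·(t - 4) = 0.
Eigenvalues: -3, 4.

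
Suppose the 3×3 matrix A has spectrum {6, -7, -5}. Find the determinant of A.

210

det(A) is the product of the eigenvalues: (6) · (-7) · (-5) = 210.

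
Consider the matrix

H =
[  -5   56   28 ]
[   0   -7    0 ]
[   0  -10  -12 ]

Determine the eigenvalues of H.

The characteristic polynomial is p(r) = det(rI - H).
Expanding the 3×3 determinant: p(r) = r^3 + 24r^2 + 179r + 420.
Rational-root test: r = -5 gives p(-5) = 0.
Factor out (r + 5): p(r) = (r + 5)·(r^2 + 19r + 84).
The quadratic factors as (r + 12)·(r + 7).
Eigenvalues: -12, -7, -5.

-12, -7, -5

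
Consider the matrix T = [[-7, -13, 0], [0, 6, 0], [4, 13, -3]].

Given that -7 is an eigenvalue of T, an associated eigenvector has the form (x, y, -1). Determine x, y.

1, 0

We need (T + 7I)v = 0.
T + 7I = [[0, -13, 0], [0, 13, 0], [4, 13, 4]].
Row 1: (0)·x + (-13)·y + (0)·-1 = 0
Row 2: (0)·x + (13)·y + (0)·-1 = 0
Row 3: (4)·x + (13)·y + (4)·-1 = 0
Solving gives x = 1, y = 0.
Check: T·(1, 0, -1) = (-7, 0, 7) = -7·(1, 0, -1).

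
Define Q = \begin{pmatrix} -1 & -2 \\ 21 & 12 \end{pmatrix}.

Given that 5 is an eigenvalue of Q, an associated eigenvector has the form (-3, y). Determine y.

9

We need (Q - 5I)v = 0.
Q - 5I = [[-6, -2], [21, 7]].
Row 1: (-6)·-3 + (-2)·y = 0
Row 2: (21)·-3 + (7)·y = 0
Solving gives y = 9.
Check: Q·(-3, 9) = (-15, 45) = 5·(-3, 9).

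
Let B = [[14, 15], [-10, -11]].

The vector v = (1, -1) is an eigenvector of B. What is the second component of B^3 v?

First find the eigenvalue: Bv = (-1, 1) = -1·(1, -1), so λ = -1.
Then B^3 v = λ^3·v = (-1)^3·(1, -1) = -1·(1, -1) = (-1, 1).

1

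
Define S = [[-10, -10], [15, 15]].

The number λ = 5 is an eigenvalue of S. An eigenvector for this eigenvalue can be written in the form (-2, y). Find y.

3

We need (S - 5I)v = 0.
S - 5I = [[-15, -10], [15, 10]].
Row 1: (-15)·-2 + (-10)·y = 0
Row 2: (15)·-2 + (10)·y = 0
Solving gives y = 3.
Check: S·(-2, 3) = (-10, 15) = 5·(-2, 3).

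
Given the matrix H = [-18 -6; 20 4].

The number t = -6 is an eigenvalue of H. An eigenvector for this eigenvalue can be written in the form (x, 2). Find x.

-1

We need (H + 6I)v = 0.
H + 6I = [[-12, -6], [20, 10]].
Row 1: (-12)·x + (-6)·2 = 0
Row 2: (20)·x + (10)·2 = 0
Solving gives x = -1.
Check: H·(-1, 2) = (6, -12) = -6·(-1, 2).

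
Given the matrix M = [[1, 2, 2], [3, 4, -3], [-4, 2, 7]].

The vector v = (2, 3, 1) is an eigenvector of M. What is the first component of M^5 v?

6250

First find the eigenvalue: Mv = (10, 15, 5) = 5·(2, 3, 1), so λ = 5.
Then M^5 v = λ^5·v = 5^5·(2, 3, 1) = 3125·(2, 3, 1) = (6250, 9375, 3125).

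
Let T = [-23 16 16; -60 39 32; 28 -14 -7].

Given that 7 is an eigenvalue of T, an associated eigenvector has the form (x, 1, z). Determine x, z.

0, -1

We need (T - 7I)v = 0.
T - 7I = [[-30, 16, 16], [-60, 32, 32], [28, -14, -14]].
Row 1: (-30)·x + (16)·1 + (16)·z = 0
Row 2: (-60)·x + (32)·1 + (32)·z = 0
Row 3: (28)·x + (-14)·1 + (-14)·z = 0
Solving gives x = 0, z = -1.
Check: T·(0, 1, -1) = (0, 7, -7) = 7·(0, 1, -1).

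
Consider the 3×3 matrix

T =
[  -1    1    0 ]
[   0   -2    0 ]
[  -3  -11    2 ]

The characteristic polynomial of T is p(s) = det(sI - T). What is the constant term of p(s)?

-4

p(s) = s^3 + s^2 - 4s - 4.
The constant term is -4.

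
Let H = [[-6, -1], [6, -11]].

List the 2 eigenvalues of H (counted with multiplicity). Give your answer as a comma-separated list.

det(H - lambda·I) = (-6 - lambda)(-11 - lambda) - (-1)·(6) = lambda^2 + 17·lambda + 72.
This factors as (lambda + 9)·(lambda + 8) = 0.
Eigenvalues: -9, -8.

-9, -8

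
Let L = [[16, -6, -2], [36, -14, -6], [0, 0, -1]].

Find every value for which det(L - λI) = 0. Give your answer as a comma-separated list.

-2, -1, 4

Compute the characteristic polynomial p(λ) = det(λI - L).
Expanding along the first row, p(λ) = λ^3 - λ^2 - 10λ - 8.
Since p(4) = 0, λ = 4 is a root.
Dividing by (λ - 4) leaves λ^2 + 3λ + 2.
The quadratic factors as (λ + 2)·(λ + 1).
Eigenvalues: -2, -1, 4.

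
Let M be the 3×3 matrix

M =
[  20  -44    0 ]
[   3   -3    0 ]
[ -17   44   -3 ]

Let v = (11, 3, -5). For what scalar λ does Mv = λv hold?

8

Compute Mv: M·(11, 3, -5) = (88, 24, -40).
Since Mv = λv, compare component 1: 88 = λ·11, so λ = 8.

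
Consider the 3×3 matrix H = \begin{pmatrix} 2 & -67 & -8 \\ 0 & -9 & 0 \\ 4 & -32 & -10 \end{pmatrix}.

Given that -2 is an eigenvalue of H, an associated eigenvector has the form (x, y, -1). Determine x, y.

-2, 0

We need (H + 2I)v = 0.
H + 2I = [[4, -67, -8], [0, -7, 0], [4, -32, -8]].
Row 1: (4)·x + (-67)·y + (-8)·-1 = 0
Row 2: (0)·x + (-7)·y + (0)·-1 = 0
Row 3: (4)·x + (-32)·y + (-8)·-1 = 0
Solving gives x = -2, y = 0.
Check: H·(-2, 0, -1) = (4, 0, 2) = -2·(-2, 0, -1).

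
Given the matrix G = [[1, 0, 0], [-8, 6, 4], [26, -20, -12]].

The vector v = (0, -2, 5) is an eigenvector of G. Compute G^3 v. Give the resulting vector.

(0, 128, -320)

First find the eigenvalue: Gv = (0, 8, -20) = -4·(0, -2, 5), so λ = -4.
Then G^3 v = λ^3·v = (-4)^3·(0, -2, 5) = -64·(0, -2, 5) = (0, 128, -320).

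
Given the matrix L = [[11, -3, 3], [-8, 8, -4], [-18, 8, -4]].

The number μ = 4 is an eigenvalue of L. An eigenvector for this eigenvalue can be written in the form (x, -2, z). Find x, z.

We need (L - 4I)v = 0.
L - 4I = [[7, -3, 3], [-8, 4, -4], [-18, 8, -8]].
Row 1: (7)·x + (-3)·-2 + (3)·z = 0
Row 2: (-8)·x + (4)·-2 + (-4)·z = 0
Row 3: (-18)·x + (8)·-2 + (-8)·z = 0
Solving gives x = 0, z = -2.
Check: L·(0, -2, -2) = (0, -8, -8) = 4·(0, -2, -2).

0, -2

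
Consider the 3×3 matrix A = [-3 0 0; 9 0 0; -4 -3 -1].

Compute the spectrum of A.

-3, -1, 0

A is lower triangular, so its eigenvalues are the diagonal entries.
Diagonal: -3, 0, -1.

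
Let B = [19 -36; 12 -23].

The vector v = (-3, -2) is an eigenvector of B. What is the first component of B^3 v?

375

First find the eigenvalue: Bv = (15, 10) = -5·(-3, -2), so λ = -5.
Then B^3 v = λ^3·v = (-5)^3·(-3, -2) = -125·(-3, -2) = (375, 250).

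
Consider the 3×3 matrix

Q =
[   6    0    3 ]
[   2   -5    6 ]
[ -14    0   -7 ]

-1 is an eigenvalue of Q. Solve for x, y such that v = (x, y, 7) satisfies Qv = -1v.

We need (Q + 1I)v = 0.
Q + 1I = [[7, 0, 3], [2, -4, 6], [-14, 0, -6]].
Row 1: (7)·x + (0)·y + (3)·7 = 0
Row 2: (2)·x + (-4)·y + (6)·7 = 0
Row 3: (-14)·x + (0)·y + (-6)·7 = 0
Solving gives x = -3, y = 9.
Check: Q·(-3, 9, 7) = (3, -9, -7) = -1·(-3, 9, 7).

-3, 9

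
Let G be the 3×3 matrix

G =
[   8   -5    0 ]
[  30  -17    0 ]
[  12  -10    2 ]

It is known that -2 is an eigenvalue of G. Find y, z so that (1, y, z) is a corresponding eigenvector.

2, 2

We need (G + 2I)v = 0.
G + 2I = [[10, -5, 0], [30, -15, 0], [12, -10, 4]].
Row 1: (10)·1 + (-5)·y + (0)·z = 0
Row 2: (30)·1 + (-15)·y + (0)·z = 0
Row 3: (12)·1 + (-10)·y + (4)·z = 0
Solving gives y = 2, z = 2.
Check: G·(1, 2, 2) = (-2, -4, -4) = -2·(1, 2, 2).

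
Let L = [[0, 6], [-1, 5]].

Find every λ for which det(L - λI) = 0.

det(L - lambda·I) = (0 - lambda)(5 - lambda) - (6)·(-1) = lambda^2 - 5·lambda + 6.
This factors as (lambda - 2)·(lambda - 3) = 0.
Eigenvalues: 2, 3.

2, 3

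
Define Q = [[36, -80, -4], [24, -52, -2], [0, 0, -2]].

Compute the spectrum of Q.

Set up det(lambda·I - Q) = 0.
Expanding the 3×3 determinant: p(lambda) = lambda^3 + 18·lambda^2 + 80·lambda + 96.
Try lambda = -4: p(-4) = 0, so -4 is a root.
Factor out (lambda + 4): p(lambda) = (lambda + 4)·(lambda^2 + 14·lambda + 24).
The quadratic factors as (lambda + 12)·(lambda + 2).
Eigenvalues: -12, -4, -2.

-12, -4, -2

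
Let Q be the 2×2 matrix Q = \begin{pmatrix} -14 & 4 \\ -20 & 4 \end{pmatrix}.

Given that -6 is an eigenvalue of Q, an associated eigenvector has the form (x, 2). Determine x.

1

We need (Q + 6I)v = 0.
Q + 6I = [[-8, 4], [-20, 10]].
Row 1: (-8)·x + (4)·2 = 0
Row 2: (-20)·x + (10)·2 = 0
Solving gives x = 1.
Check: Q·(1, 2) = (-6, -12) = -6·(1, 2).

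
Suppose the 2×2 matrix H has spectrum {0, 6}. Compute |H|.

det(H) is the product of the eigenvalues: (0) · (6) = 0.

0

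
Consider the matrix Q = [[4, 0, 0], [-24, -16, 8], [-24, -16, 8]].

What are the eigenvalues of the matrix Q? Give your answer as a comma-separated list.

Compute the characteristic polynomial p(λ) = det(λI - Q).
Expanding the 3×3 determinant: p(λ) = λ^3 + 4λ^2 - 32λ.
Rational-root test: λ = 0 gives p(0) = 0.
Dividing by λ leaves λ^2 + 4λ - 32.
The quadratic factors as (λ + 8)·(λ - 4).
Eigenvalues: -8, 0, 4.

-8, 0, 4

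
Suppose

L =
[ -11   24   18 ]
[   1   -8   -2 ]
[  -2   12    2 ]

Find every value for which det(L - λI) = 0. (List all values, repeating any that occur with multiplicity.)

-8, -7, -2

Compute the characteristic polynomial p(μ) = det(μI - L).
Expanding along the first row, p(μ) = μ^3 + 17μ^2 + 86μ + 112.
Try μ = -2: p(-2) = 0, so -2 is a root.
Factor out (μ + 2): p(μ) = (μ + 2)·(μ^2 + 15μ + 56).
The quadratic factors as (μ + 8)·(μ + 7).
Eigenvalues: -8, -7, -2.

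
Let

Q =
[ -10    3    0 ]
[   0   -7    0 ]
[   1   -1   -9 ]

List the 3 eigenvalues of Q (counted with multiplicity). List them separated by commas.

The characteristic polynomial is p(μ) = det(μI - Q).
Cofactor expansion gives p(μ) = μ^3 + 26μ^2 + 223μ + 630.
Try μ = -10: p(-10) = 0, so -10 is a root.
Dividing by (μ + 10) leaves μ^2 + 16μ + 63.
The quadratic factors as (μ + 9)·(μ + 7).
Eigenvalues: -10, -9, -7.

-10, -9, -7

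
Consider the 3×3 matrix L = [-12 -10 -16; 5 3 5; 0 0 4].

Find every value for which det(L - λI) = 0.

-7, -2, 4

Compute the characteristic polynomial p(λ) = det(λI - L).
Expanding along the first row, p(λ) = λ^3 + 5λ^2 - 22λ - 56.
Since p(4) = 0, λ = 4 is a root.
Factor out (λ - 4): p(λ) = (λ - 4)·(λ^2 + 9λ + 14).
The quadratic factors as (λ + 7)·(λ + 2).
Eigenvalues: -7, -2, 4.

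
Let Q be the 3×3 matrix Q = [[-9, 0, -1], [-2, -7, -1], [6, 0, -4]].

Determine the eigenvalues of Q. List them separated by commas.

The characteristic polynomial is p(lambda) = det(lambda·I - Q).
Cofactor expansion gives p(lambda) = lambda^3 + 20·lambda^2 + 133·lambda + 294.
Try lambda = -6: p(-6) = 0, so -6 is a root.
Factor out (lambda + 6): p(lambda) = (lambda + 6)·(lambda^2 + 14·lambda + 49).
The quadratic factor is (lambda + 7)^2.
Eigenvalues: -7, -7, -6.

-7, -7, -6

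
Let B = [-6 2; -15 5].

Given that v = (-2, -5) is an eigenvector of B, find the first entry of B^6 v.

-2

First find the eigenvalue: Bv = (2, 5) = -1·(-2, -5), so λ = -1.
Then B^6 v = λ^6·v = (-1)^6·(-2, -5) = 1·(-2, -5) = (-2, -5).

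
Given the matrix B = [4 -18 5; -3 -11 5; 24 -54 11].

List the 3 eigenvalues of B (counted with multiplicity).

Compute the characteristic polynomial p(t) = det(tI - B).
Expanding the 3×3 determinant: p(t) = t^3 - 4t^2 - 25t + 28.
Rational-root test: t = 1 gives p(1) = 0.
Dividing by (t - 1) leaves t^2 - 3t - 28.
The quadratic factors as (t + 4)·(t - 7).
Eigenvalues: -4, 1, 7.

-4, 1, 7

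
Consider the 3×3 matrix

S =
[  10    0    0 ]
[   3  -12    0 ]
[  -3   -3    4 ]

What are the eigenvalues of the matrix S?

S is lower triangular, so its eigenvalues are the diagonal entries.
Diagonal: 10, -12, 4.

-12, 4, 10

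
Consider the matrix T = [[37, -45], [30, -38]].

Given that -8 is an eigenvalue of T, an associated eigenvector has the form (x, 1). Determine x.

1

We need (T + 8I)v = 0.
T + 8I = [[45, -45], [30, -30]].
Row 1: (45)·x + (-45)·1 = 0
Row 2: (30)·x + (-30)·1 = 0
Solving gives x = 1.
Check: T·(1, 1) = (-8, -8) = -8·(1, 1).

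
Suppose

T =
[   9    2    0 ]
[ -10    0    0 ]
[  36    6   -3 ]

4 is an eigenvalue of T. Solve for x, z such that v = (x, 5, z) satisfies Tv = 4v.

We need (T - 4I)v = 0.
T - 4I = [[5, 2, 0], [-10, -4, 0], [36, 6, -7]].
Row 1: (5)·x + (2)·5 + (0)·z = 0
Row 2: (-10)·x + (-4)·5 + (0)·z = 0
Row 3: (36)·x + (6)·5 + (-7)·z = 0
Solving gives x = -2, z = -6.
Check: T·(-2, 5, -6) = (-8, 20, -24) = 4·(-2, 5, -6).

-2, -6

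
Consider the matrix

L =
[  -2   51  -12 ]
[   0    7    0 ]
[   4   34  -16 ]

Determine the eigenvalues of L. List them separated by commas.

-10, -8, 7

Set up det(μI - L) = 0.
Expanding along the first row, p(μ) = μ^3 + 11μ^2 - 46μ - 560.
Try μ = 7: p(7) = 0, so 7 is a root.
Dividing by (μ - 7) leaves μ^2 + 18μ + 80.
The quadratic factors as (μ + 10)·(μ + 8).
Eigenvalues: -10, -8, 7.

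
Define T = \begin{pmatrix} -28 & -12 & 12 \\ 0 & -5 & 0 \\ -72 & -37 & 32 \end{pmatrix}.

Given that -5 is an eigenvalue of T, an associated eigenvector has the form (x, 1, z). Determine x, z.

We need (T + 5I)v = 0.
T + 5I = [[-23, -12, 12], [0, 0, 0], [-72, -37, 37]].
Row 1: (-23)·x + (-12)·1 + (12)·z = 0
Row 2: (0)·x + (0)·1 + (0)·z = 0
Row 3: (-72)·x + (-37)·1 + (37)·z = 0
Solving gives x = 0, z = 1.
Check: T·(0, 1, 1) = (0, -5, -5) = -5·(0, 1, 1).

0, 1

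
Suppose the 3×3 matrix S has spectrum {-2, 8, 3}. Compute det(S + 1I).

If S has eigenvalues -2, 8, 3, then S + 1I has eigenvalues -1, 9, 4.
det(S + 1I) = (-1) · (9) · (4) = -36.

-36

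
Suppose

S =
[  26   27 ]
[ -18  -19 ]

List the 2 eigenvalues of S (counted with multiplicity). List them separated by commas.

-1, 8

det(S - sI) = (26 - s)(-19 - s) - (27)·(-18) = s^2 - 7s - 8.
This factors as (s + 1)·(s - 8) = 0.
Eigenvalues: -1, 8.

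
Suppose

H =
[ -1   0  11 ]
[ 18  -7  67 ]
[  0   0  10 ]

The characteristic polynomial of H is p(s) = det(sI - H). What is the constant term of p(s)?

-70

p(s) = s^3 - 2s^2 - 73s - 70.
The constant term is -70.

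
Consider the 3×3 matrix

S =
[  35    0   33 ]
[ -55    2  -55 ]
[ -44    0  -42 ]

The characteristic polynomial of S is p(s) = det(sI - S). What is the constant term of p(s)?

36

p(s) = s^3 + 5s^2 - 32s + 36.
The constant term is 36.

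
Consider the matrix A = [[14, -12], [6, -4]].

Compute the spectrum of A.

det(A - tI) = (14 - t)(-4 - t) - (-12)·(6) = t^2 - 10t + 16.
This factors as (t - 2)·(t - 8) = 0.
Eigenvalues: 2, 8.

2, 8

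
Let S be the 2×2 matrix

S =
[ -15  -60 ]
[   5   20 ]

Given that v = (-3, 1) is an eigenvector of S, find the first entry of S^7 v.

First find the eigenvalue: Sv = (-15, 5) = 5·(-3, 1), so λ = 5.
Then S^7 v = λ^7·v = 5^7·(-3, 1) = 78125·(-3, 1) = (-234375, 78125).

-234375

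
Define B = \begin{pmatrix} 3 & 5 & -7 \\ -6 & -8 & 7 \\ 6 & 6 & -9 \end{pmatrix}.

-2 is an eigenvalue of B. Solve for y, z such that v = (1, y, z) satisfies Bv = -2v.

-1, 0

We need (B + 2I)v = 0.
B + 2I = [[5, 5, -7], [-6, -6, 7], [6, 6, -7]].
Row 1: (5)·1 + (5)·y + (-7)·z = 0
Row 2: (-6)·1 + (-6)·y + (7)·z = 0
Row 3: (6)·1 + (6)·y + (-7)·z = 0
Solving gives y = -1, z = 0.
Check: B·(1, -1, 0) = (-2, 2, 0) = -2·(1, -1, 0).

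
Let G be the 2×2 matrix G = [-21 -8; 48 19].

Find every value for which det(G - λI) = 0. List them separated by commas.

-5, 3

det(G - λI) = (-21 - λ)(19 - λ) - (-8)·(48) = λ^2 + 2λ - 15.
This factors as (λ + 5)·(λ - 3) = 0.
Eigenvalues: -5, 3.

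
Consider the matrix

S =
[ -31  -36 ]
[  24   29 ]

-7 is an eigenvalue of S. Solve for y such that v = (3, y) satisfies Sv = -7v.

We need (S + 7I)v = 0.
S + 7I = [[-24, -36], [24, 36]].
Row 1: (-24)·3 + (-36)·y = 0
Row 2: (24)·3 + (36)·y = 0
Solving gives y = -2.
Check: S·(3, -2) = (-21, 14) = -7·(3, -2).

-2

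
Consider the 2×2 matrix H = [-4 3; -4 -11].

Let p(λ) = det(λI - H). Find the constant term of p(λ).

p(λ) = λ^2 + 15λ + 56.
The constant term is 56.

56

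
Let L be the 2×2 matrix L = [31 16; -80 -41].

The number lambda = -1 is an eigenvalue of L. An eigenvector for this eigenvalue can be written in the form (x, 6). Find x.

-3

We need (L + 1I)v = 0.
L + 1I = [[32, 16], [-80, -40]].
Row 1: (32)·x + (16)·6 = 0
Row 2: (-80)·x + (-40)·6 = 0
Solving gives x = -3.
Check: L·(-3, 6) = (3, -6) = -1·(-3, 6).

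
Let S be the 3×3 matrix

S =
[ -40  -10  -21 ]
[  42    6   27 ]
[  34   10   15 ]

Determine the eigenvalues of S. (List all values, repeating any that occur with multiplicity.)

The characteristic polynomial is p(μ) = det(μI - S).
Cofactor expansion gives p(μ) = μ^3 + 19μ^2 + 114μ + 216.
Try μ = -6: p(-6) = 0, so -6 is a root.
Factor out (μ + 6): p(μ) = (μ + 6)·(μ^2 + 13μ + 36).
The quadratic factors as (μ + 9)·(μ + 4).
Eigenvalues: -9, -6, -4.

-9, -6, -4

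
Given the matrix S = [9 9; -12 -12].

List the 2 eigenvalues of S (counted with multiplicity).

-3, 0

det(S - rI) = (9 - r)(-12 - r) - (9)·(-12) = r^2 + 3r.
This factors as (r + 3)·r = 0.
Eigenvalues: -3, 0.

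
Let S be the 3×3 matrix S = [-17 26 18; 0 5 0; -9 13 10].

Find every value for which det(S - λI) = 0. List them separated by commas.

-8, 1, 5

The characteristic polynomial is p(μ) = det(μI - S).
Expanding along the first row, p(μ) = μ^3 + 2μ^2 - 43μ + 40.
Since p(1) = 0, μ = 1 is a root.
Factor out (μ - 1): p(μ) = (μ - 1)·(μ^2 + 3μ - 40).
The quadratic factors as (μ + 8)·(μ - 5).
Eigenvalues: -8, 1, 5.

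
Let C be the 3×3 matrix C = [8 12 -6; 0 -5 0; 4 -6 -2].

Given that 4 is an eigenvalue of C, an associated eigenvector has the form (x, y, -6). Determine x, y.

-9, 0

We need (C - 4I)v = 0.
C - 4I = [[4, 12, -6], [0, -9, 0], [4, -6, -6]].
Row 1: (4)·x + (12)·y + (-6)·-6 = 0
Row 2: (0)·x + (-9)·y + (0)·-6 = 0
Row 3: (4)·x + (-6)·y + (-6)·-6 = 0
Solving gives x = -9, y = 0.
Check: C·(-9, 0, -6) = (-36, 0, -24) = 4·(-9, 0, -6).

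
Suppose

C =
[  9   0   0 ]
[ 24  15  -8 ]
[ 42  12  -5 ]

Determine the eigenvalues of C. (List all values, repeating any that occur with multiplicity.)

3, 7, 9

The characteristic polynomial is p(lambda) = det(lambda·I - C).
Expanding along the first row, p(lambda) = lambda^3 - 19·lambda^2 + 111·lambda - 189.
Rational-root test: lambda = 7 gives p(7) = 0.
Factor out (lambda - 7): p(lambda) = (lambda - 7)·(lambda^2 - 12·lambda + 27).
The quadratic factors as (lambda - 3)·(lambda - 9).
Eigenvalues: 3, 7, 9.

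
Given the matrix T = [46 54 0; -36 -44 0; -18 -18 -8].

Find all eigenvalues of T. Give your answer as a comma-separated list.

Compute the characteristic polynomial p(s) = det(sI - T).
Expanding the 3×3 determinant: p(s) = s^3 + 6s^2 - 96s - 640.
Try s = 10: p(10) = 0, so 10 is a root.
Dividing by (s - 10) leaves s^2 + 16s + 64.
The quadratic factor is (s + 8)^2.
Eigenvalues: -8, -8, 10.

-8, -8, 10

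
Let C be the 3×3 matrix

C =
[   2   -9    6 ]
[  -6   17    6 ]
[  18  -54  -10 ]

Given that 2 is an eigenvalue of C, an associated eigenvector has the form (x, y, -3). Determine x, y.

We need (C - 2I)v = 0.
C - 2I = [[0, -9, 6], [-6, 15, 6], [18, -54, -12]].
Row 1: (0)·x + (-9)·y + (6)·-3 = 0
Row 2: (-6)·x + (15)·y + (6)·-3 = 0
Row 3: (18)·x + (-54)·y + (-12)·-3 = 0
Solving gives x = -8, y = -2.
Check: C·(-8, -2, -3) = (-16, -4, -6) = 2·(-8, -2, -3).

-8, -2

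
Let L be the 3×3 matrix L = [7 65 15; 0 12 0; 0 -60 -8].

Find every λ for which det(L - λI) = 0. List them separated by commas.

Compute the characteristic polynomial p(λ) = det(λI - L).
Cofactor expansion gives p(λ) = λ^3 - 11λ^2 - 68λ + 672.
Since p(12) = 0, λ = 12 is a root.
Factor out (λ - 12): p(λ) = (λ - 12)·(λ^2 + λ - 56).
The quadratic factors as (λ + 8)·(λ - 7).
Eigenvalues: -8, 7, 12.

-8, 7, 12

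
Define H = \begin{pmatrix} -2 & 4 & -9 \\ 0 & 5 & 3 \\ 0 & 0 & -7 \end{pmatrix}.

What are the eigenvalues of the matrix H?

H is upper triangular, so its eigenvalues are the diagonal entries.
Diagonal: -2, 5, -7.

-7, -2, 5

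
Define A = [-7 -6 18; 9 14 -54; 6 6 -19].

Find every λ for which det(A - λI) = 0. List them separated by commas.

Set up det(λI - A) = 0.
Expanding the 3×3 determinant: p(λ) = λ^3 + 12λ^2 + 39λ + 28.
Since p(-4) = 0, λ = -4 is a root.
Factor out (λ + 4): p(λ) = (λ + 4)·(λ^2 + 8λ + 7).
The quadratic factors as (λ + 7)·(λ + 1).
Eigenvalues: -7, -4, -1.

-7, -4, -1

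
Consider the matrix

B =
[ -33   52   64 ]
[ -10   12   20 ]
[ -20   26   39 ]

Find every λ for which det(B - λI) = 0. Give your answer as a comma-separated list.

Compute the characteristic polynomial p(μ) = det(μI - B).
Cofactor expansion gives p(μ) = μ^3 - 18μ^2 + 65μ + 84.
Since p(-1) = 0, μ = -1 is a root.
Dividing by (μ + 1) leaves μ^2 - 19μ + 84.
The quadratic factors as (μ - 7)·(μ - 12).
Eigenvalues: -1, 7, 12.

-1, 7, 12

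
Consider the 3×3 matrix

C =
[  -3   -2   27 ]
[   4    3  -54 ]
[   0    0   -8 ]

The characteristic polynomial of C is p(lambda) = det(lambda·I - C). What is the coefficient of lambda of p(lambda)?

p(lambda) = lambda^3 + 8·lambda^2 - lambda - 8.
The coefficient of lambda is -1.

-1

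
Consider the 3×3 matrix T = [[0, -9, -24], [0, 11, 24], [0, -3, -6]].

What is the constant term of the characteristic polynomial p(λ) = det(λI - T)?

0

p(0) = det(0·I − T) = det(−T) = (−1)^3·det(T).
det(T) = 0, so p(0) = 0.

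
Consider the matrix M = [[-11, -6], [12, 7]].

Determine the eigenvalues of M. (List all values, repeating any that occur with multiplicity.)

-5, 1

det(M - λI) = (-11 - λ)(7 - λ) - (-6)·(12) = λ^2 + 4λ - 5.
This factors as (λ + 5)·(λ - 1) = 0.
Eigenvalues: -5, 1.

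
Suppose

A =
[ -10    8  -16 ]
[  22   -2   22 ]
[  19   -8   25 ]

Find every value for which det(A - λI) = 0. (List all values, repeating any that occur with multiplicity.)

Compute the characteristic polynomial p(λ) = det(λI - A).
Expanding along the first row, p(λ) = λ^3 - 13λ^2 + 24λ + 108.
Try λ = -2: p(-2) = 0, so -2 is a root.
Dividing by (λ + 2) leaves λ^2 - 15λ + 54.
The quadratic factors as (λ - 6)·(λ - 9).
Eigenvalues: -2, 6, 9.

-2, 6, 9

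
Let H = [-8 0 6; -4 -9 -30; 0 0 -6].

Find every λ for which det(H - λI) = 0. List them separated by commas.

-9, -8, -6

Set up det(lambda·I - H) = 0.
Expanding the 3×3 determinant: p(lambda) = lambda^3 + 23·lambda^2 + 174·lambda + 432.
Rational-root test: lambda = -8 gives p(-8) = 0.
Dividing by (lambda + 8) leaves lambda^2 + 15·lambda + 54.
The quadratic factors as (lambda + 9)·(lambda + 6).
Eigenvalues: -9, -8, -6.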